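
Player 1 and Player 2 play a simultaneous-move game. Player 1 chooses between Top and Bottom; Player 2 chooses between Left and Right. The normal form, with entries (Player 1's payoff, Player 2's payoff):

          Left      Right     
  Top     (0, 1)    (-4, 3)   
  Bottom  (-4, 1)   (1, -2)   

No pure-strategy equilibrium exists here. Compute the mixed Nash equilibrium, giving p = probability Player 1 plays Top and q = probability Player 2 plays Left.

p = 3/5, q = 5/9

Player 1's mix must leave Player 2 indifferent between Left and Right.
  Player 2's payoff to Left: p·1 + (1−p)·1 = 1
  Player 2's payoff to Right: p·3 + (1−p)·(-2) = 5p - 2
  1 = 5p - 2  ⇒  -5p = -3  ⇒  p = 3/5.
Player 1's indifference between Top and Bottom determines Player 2's mixing probability q:
  Player 1's payoff to Top: q·0 + (1−q)·(-4) = 4q - 4
  Player 1's payoff to Bottom: q·(-4) + (1−q)·1 = -5q + 1
  4q - 4 = -5q + 1  ⇒  9q = 5  ⇒  q = 5/9.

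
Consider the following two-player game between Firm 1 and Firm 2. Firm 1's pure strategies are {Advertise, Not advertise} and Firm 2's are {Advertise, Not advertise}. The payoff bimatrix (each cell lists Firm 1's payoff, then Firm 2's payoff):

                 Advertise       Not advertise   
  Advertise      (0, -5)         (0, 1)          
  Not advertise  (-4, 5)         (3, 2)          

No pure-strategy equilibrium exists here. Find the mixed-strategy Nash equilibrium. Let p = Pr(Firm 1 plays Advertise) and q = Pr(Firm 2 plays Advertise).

Set Firm 2's expected payoff from Advertise equal to that from Not advertise:
  Firm 2's expected payoff from Advertise: p·(-5) + (1−p)·5 = -10p + 5
  Firm 2's expected payoff from Not advertise: p·1 + (1−p)·2 = -p + 2
  -10p + 5 = -p + 2  ⇒  -9p = -3  ⇒  p = 1/3.
Set Firm 1's expected payoff from Advertise equal to that from Not advertise:
  Firm 1's payoff to Advertise: q·0 + (1−q)·0 = 0
  Firm 1's payoff to Not advertise: q·(-4) + (1−q)·3 = -7q + 3
  0 = -7q + 3  ⇒  7q = 3  ⇒  q = 3/7.

p = 1/3, q = 3/7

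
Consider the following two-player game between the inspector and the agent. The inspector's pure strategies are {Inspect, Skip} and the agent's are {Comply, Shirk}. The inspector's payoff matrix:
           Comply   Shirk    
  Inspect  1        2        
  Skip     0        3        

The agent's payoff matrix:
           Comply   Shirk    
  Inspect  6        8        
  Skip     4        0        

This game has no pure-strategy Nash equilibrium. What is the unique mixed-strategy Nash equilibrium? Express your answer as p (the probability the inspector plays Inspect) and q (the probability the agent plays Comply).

p = 2/3, q = 1/2

For the agent to be willing to mix, the agent must be indifferent between Comply and Shirk, which pins down the inspector's mix.
  the agent's payoff from Comply: p·6 + (1−p)·4 = 2p + 4
  the agent's payoff from Shirk: p·8 + (1−p)·0 = 8p
  2p + 4 = 8p  ⇒  -6p = -4  ⇒  p = 2/3.
Set the inspector's expected payoff from Inspect equal to that from Skip:
  the inspector's expected payoff from Inspect: q·1 + (1−q)·2 = -q + 2
  the inspector's expected payoff from Skip: q·0 + (1−q)·3 = -3q + 3
  -q + 2 = -3q + 3  ⇒  2q = 1  ⇒  q = 1/2.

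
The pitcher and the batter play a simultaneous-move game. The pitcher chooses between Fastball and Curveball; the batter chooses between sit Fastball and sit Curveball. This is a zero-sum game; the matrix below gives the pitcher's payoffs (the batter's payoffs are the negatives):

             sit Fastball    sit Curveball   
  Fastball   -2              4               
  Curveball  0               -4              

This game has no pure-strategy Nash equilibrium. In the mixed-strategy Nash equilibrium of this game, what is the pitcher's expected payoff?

-4/5

The batter's mix must leave the pitcher indifferent between Fastball and Curveball.
  the pitcher's payoff from Fastball: q·(-2) + (1−q)·4 = -6q + 4
  the pitcher's payoff from Curveball: q·0 + (1−q)·(-4) = 4q - 4
  -6q + 4 = 4q - 4  ⇒  -10q = -8  ⇒  q = 4/5.
At equilibrium the pitcher is indifferent across rows, so the pitcher's payoff equals the payoff from Fastball: (4/5)·(-2) + (1/5)·4 = -4/5.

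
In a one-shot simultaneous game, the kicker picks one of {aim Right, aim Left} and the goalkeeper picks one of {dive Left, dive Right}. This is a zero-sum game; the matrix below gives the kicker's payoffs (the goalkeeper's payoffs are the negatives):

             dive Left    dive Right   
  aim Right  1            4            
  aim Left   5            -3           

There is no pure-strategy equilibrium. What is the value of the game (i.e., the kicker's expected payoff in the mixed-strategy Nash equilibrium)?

For the kicker to be willing to mix, the kicker must be indifferent between aim Right and aim Left, which pins down the goalkeeper's mix.
  the kicker's payoff to aim Right: q·1 + (1−q)·4 = -3q + 4
  the kicker's payoff to aim Left: q·5 + (1−q)·(-3) = 8q - 3
  -3q + 4 = 8q - 3  ⇒  -11q = -7  ⇒  q = 7/11.
The value is the kicker's expected payoff against this mix (using aim Right): (7/11)·1 + (4/11)·4 = 23/11.

v = 23/11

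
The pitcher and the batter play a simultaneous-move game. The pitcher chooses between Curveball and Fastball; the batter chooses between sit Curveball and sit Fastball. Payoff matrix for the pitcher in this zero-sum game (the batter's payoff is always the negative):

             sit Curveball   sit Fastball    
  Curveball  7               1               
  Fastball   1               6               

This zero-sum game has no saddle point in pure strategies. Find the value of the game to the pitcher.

The batter's mix must leave the pitcher indifferent between Curveball and Fastball.
  the pitcher's expected payoff from Curveball: q·7 + (1−q)·1 = 6q + 1
  the pitcher's expected payoff from Fastball: q·1 + (1−q)·6 = -5q + 6
  6q + 1 = -5q + 6  ⇒  11q = 5  ⇒  q = 5/11.
The value is the pitcher's expected payoff against this mix (using Curveball): (5/11)·7 + (6/11)·1 = 41/11.

v = 41/11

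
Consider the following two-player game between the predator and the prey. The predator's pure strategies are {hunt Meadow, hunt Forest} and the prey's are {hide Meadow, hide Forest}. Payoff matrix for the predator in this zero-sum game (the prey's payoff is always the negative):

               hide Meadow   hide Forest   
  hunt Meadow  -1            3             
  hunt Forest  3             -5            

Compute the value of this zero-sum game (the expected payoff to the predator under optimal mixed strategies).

v = 1/3

The prey's mix must leave the predator indifferent between hunt Meadow and hunt Forest.
  the predator's payoff from hunt Meadow: q·(-1) + (1−q)·3 = -4q + 3
  the predator's payoff from hunt Forest: q·3 + (1−q)·(-5) = 8q - 5
  -4q + 3 = 8q - 5  ⇒  -12q = -8  ⇒  q = 2/3.
The value is the predator's expected payoff against this mix (using hunt Meadow): (2/3)·(-1) + (1/3)·3 = 1/3.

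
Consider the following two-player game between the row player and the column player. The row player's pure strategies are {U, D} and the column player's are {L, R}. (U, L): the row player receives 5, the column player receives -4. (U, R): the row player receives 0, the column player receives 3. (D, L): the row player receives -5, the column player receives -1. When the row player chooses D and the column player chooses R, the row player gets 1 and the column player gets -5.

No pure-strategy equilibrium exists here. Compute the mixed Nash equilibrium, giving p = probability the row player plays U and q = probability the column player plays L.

Set the column player's expected payoff from L equal to that from R:
  the column player's payoff to L: p·(-4) + (1−p)·(-1) = -3p - 1
  the column player's payoff to R: p·3 + (1−p)·(-5) = 8p - 5
  -3p - 1 = 8p - 5  ⇒  -11p = -4  ⇒  p = 4/11.
The row player's indifference between U and D determines the column player's mixing probability q:
  the row player's payoff to U: q·5 + (1−q)·0 = 5q
  the row player's payoff to D: q·(-5) + (1−q)·1 = -6q + 1
  5q = -6q + 1  ⇒  11q = 1  ⇒  q = 1/11.

p = 4/11, q = 1/11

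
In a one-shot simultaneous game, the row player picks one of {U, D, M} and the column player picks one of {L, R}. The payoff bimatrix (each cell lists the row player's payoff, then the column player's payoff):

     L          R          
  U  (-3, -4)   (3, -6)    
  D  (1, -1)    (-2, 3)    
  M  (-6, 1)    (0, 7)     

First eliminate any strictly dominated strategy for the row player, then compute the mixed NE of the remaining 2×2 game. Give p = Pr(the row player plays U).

The row player's strategy M is strictly dominated by U: -3 > -6 and 3 > 0. Eliminate M.
The column player's indifference between L and R determines the row player's mixing probability p:
  the column player's payoff from L: p·(-4) + (1−p)·(-1) = -3p - 1
  the column player's payoff from R: p·(-6) + (1−p)·3 = -9p + 3
  -3p - 1 = -9p + 3  ⇒  6p = 4  ⇒  p = 2/3.

p = 2/3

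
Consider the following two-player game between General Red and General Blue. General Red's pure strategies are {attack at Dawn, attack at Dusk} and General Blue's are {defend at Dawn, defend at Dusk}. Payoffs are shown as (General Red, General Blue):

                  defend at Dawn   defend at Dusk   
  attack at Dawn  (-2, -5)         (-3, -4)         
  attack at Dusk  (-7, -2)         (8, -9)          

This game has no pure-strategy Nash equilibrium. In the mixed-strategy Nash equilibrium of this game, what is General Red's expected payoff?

General Blue's mix must leave General Red indifferent between attack at Dawn and attack at Dusk.
  General Red's expected payoff from attack at Dawn: q·(-2) + (1−q)·(-3) = q - 3
  General Red's expected payoff from attack at Dusk: q·(-7) + (1−q)·8 = -15q + 8
  q - 3 = -15q + 8  ⇒  16q = 11  ⇒  q = 11/16.
At equilibrium General Red is indifferent across rows, so General Red's payoff equals the payoff from attack at Dawn: (11/16)·(-2) + (5/16)·(-3) = -37/16.

-37/16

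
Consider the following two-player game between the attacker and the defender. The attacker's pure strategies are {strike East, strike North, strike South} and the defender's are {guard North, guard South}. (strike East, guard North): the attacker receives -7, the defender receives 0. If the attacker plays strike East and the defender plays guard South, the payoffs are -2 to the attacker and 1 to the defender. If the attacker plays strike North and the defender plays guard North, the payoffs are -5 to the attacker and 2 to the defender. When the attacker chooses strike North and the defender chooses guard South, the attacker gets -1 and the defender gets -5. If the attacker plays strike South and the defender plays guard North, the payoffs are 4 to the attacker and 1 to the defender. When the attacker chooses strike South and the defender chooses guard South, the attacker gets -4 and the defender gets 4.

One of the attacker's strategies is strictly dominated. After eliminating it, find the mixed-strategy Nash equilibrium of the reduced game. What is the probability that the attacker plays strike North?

p = 3/10

The attacker's strategy strike East is strictly dominated by strike North: -5 > -7 and -1 > -2. Eliminate strike East.
Set the defender's expected payoff from guard North equal to that from guard South:
  the defender's payoff to guard North: p·2 + (1−p)·1 = p + 1
  the defender's payoff to guard South: p·(-5) + (1−p)·4 = -9p + 4
  p + 1 = -9p + 4  ⇒  10p = 3  ⇒  p = 3/10.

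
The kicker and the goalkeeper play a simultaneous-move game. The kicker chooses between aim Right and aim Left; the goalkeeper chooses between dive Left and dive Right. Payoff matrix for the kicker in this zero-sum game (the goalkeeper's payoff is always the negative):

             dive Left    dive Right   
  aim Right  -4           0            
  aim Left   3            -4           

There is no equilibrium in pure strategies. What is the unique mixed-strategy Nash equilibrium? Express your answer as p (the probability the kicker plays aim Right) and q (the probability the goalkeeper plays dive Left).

The goalkeeper's indifference between dive Left and dive Right determines the kicker's mixing probability p:
  the goalkeeper's payoff to dive Left: p·4 + (1−p)·(-3) = 7p - 3
  the goalkeeper's payoff to dive Right: p·0 + (1−p)·4 = -4p + 4
  7p - 3 = -4p + 4  ⇒  11p = 7  ⇒  p = 7/11.
The goalkeeper's mix must leave the kicker indifferent between aim Right and aim Left.
  the kicker's expected payoff from aim Right: q·(-4) + (1−q)·0 = -4q
  the kicker's expected payoff from aim Left: q·3 + (1−q)·(-4) = 7q - 4
  -4q = 7q - 4  ⇒  -11q = -4  ⇒  q = 4/11.

p = 7/11, q = 4/11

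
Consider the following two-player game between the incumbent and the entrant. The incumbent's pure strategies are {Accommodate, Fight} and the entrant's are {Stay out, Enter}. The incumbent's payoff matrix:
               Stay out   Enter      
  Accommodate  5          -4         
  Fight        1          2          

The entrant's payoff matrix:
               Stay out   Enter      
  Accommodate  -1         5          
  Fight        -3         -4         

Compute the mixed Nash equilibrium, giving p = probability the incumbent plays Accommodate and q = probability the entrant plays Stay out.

p = 1/7, q = 3/5

In a mixed equilibrium the entrant is indifferent between Stay out and Enter; this condition fixes p.
  the entrant's payoff from Stay out: p·(-1) + (1−p)·(-3) = 2p - 3
  the entrant's payoff from Enter: p·5 + (1−p)·(-4) = 9p - 4
  2p - 3 = 9p - 4  ⇒  -7p = -1  ⇒  p = 1/7.
The entrant's mix must leave the incumbent indifferent between Accommodate and Fight.
  the incumbent's payoff from Accommodate: q·5 + (1−q)·(-4) = 9q - 4
  the incumbent's payoff from Fight: q·1 + (1−q)·2 = -q + 2
  9q - 4 = -q + 2  ⇒  10q = 6  ⇒  q = 3/5.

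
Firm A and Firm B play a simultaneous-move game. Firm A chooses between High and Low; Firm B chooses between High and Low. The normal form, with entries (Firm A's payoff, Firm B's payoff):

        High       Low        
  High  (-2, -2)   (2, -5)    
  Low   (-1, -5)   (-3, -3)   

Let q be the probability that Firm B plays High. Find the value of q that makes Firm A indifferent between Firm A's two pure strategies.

q = 5/6

Set Firm A's expected payoff from High equal to that from Low:
  Firm A's payoff to High: q·(-2) + (1−q)·2 = -4q + 2
  Firm A's payoff to Low: q·(-1) + (1−q)·(-3) = 2q - 3
  -4q + 2 = 2q - 3  ⇒  -6q = -5  ⇒  q = 5/6.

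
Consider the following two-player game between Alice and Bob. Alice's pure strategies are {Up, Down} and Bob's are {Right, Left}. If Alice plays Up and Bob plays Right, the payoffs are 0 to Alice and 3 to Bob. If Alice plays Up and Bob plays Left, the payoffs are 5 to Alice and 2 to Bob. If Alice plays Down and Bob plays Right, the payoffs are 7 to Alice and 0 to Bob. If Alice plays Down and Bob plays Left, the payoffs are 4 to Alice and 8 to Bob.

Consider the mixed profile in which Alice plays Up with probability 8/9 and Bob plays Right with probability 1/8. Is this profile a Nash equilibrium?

Check Bob's indifference given Alice's mix p = 8/9:
  payoff from Right = 8/3; payoff from Left = 8/3 — equal.
Check Alice's indifference given Bob's mix q = 1/8:
  payoff from Up = 35/8; payoff from Down = 35/8 — equal.
Both players are indifferent, so neither can profitably deviate.

Yes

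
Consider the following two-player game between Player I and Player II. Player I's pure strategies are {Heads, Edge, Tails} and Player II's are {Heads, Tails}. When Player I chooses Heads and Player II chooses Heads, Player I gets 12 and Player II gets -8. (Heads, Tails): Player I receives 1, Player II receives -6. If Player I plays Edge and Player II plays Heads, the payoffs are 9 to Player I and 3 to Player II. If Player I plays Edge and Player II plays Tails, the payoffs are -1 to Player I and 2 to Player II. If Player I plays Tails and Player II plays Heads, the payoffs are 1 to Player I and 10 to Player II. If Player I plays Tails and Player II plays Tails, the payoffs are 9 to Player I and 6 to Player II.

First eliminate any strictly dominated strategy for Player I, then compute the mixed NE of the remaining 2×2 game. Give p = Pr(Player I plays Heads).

Player I's strategy Edge is strictly dominated by Heads: 12 > 9 and 1 > -1. Eliminate Edge.
Player II's indifference between Heads and Tails determines Player I's mixing probability p:
  Player II's payoff to Heads: p·(-8) + (1−p)·10 = -18p + 10
  Player II's payoff to Tails: p·(-6) + (1−p)·6 = -12p + 6
  -18p + 10 = -12p + 6  ⇒  -6p = -4  ⇒  p = 2/3.

p = 2/3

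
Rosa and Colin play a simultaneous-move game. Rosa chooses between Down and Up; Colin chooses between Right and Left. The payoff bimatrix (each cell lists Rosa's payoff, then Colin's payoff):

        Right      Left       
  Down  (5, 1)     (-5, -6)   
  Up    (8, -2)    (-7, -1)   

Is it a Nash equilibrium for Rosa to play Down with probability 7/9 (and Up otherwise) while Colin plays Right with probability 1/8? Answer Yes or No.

No

Given Rosa's mix p = 7/9, Colin's payoff from Right is 1/3 but from Left is -44/9. Colin strictly prefers Right, so Colin would not mix.
So the proposed profile is not a Nash equilibrium.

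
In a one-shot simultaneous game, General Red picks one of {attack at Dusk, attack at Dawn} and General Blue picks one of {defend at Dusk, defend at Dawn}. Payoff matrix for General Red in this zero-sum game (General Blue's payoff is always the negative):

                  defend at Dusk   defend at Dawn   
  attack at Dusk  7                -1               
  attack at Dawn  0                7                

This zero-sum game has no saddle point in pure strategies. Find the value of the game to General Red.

v = 49/15

Set General Red's expected payoff from attack at Dusk equal to that from attack at Dawn:
  General Red's payoff from attack at Dusk: q·7 + (1−q)·(-1) = 8q - 1
  General Red's payoff from attack at Dawn: q·0 + (1−q)·7 = -7q + 7
  8q - 1 = -7q + 7  ⇒  15q = 8  ⇒  q = 8/15.
The value is General Red's expected payoff against this mix (using attack at Dusk): (8/15)·7 + (7/15)·(-1) = 49/15.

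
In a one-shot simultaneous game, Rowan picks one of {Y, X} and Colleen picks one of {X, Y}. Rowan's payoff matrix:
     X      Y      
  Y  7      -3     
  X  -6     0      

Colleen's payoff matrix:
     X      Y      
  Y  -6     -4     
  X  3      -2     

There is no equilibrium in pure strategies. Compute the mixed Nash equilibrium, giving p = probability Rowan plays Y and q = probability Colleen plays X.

Rowan's mix must leave Colleen indifferent between X and Y.
  Colleen's payoff to X: p·(-6) + (1−p)·3 = -9p + 3
  Colleen's payoff to Y: p·(-4) + (1−p)·(-2) = -2p - 2
  -9p + 3 = -2p - 2  ⇒  -7p = -5  ⇒  p = 5/7.
Rowan's indifference between Y and X determines Colleen's mixing probability q:
  Rowan's expected payoff from Y: q·7 + (1−q)·(-3) = 10q - 3
  Rowan's expected payoff from X: q·(-6) + (1−q)·0 = -6q
  10q - 3 = -6q  ⇒  16q = 3  ⇒  q = 3/16.

p = 5/7, q = 3/16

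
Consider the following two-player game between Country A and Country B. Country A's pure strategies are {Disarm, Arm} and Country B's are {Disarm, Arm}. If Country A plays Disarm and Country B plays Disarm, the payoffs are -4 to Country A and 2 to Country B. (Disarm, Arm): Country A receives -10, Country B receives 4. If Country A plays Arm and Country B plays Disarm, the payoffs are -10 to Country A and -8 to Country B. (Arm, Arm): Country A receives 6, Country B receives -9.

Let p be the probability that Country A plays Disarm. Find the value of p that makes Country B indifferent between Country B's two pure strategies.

In a mixed equilibrium Country B is indifferent between Disarm and Arm; this condition fixes p.
  Country B's payoff to Disarm: p·2 + (1−p)·(-8) = 10p - 8
  Country B's payoff to Arm: p·4 + (1−p)·(-9) = 13p - 9
  10p - 8 = 13p - 9  ⇒  -3p = -1  ⇒  p = 1/3.

p = 1/3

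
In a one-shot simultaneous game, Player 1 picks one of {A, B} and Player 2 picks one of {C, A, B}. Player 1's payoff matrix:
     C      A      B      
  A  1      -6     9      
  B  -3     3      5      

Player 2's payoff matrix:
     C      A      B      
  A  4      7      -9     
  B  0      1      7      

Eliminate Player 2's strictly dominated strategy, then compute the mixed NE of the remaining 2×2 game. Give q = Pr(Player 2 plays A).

Player 2's strategy C is strictly dominated by A: 7 > 4 and 1 > 0. Eliminate C.
Set Player 1's expected payoff from A equal to that from B:
  Player 1's payoff to A: q·(-6) + (1−q)·9 = -15q + 9
  Player 1's payoff to B: q·3 + (1−q)·5 = -2q + 5
  -15q + 9 = -2q + 5  ⇒  -13q = -4  ⇒  q = 4/13.

q = 4/13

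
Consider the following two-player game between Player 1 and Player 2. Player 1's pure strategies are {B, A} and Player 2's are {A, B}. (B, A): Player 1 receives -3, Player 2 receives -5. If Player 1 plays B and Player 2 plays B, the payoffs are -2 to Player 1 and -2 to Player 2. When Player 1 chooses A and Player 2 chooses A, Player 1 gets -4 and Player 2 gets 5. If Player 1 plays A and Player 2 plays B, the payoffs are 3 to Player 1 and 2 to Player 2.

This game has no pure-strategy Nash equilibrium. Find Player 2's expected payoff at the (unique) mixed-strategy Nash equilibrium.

In a mixed equilibrium Player 2 is indifferent between A and B; this condition fixes p.
  Player 2's expected payoff from A: p·(-5) + (1−p)·5 = -10p + 5
  Player 2's expected payoff from B: p·(-2) + (1−p)·2 = -4p + 2
  -10p + 5 = -4p + 2  ⇒  -6p = -3  ⇒  p = 1/2.
At equilibrium Player 2 is indifferent across columns, so Player 2's payoff equals the payoff from A: (1/2)·(-5) + (1/2)·5 = 0.

0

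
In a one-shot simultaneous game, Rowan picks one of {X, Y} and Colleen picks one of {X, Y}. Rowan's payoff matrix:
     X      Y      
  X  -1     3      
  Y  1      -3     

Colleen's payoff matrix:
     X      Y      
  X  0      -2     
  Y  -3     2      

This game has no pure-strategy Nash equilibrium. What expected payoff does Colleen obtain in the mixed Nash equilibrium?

-6/7

Colleen's indifference between X and Y determines Rowan's mixing probability p:
  Colleen's payoff from X: p·0 + (1−p)·(-3) = 3p - 3
  Colleen's payoff from Y: p·(-2) + (1−p)·2 = -4p + 2
  3p - 3 = -4p + 2  ⇒  7p = 5  ⇒  p = 5/7.
At equilibrium Colleen is indifferent across columns, so Colleen's payoff equals the payoff from X: (5/7)·0 + (2/7)·(-3) = -6/7.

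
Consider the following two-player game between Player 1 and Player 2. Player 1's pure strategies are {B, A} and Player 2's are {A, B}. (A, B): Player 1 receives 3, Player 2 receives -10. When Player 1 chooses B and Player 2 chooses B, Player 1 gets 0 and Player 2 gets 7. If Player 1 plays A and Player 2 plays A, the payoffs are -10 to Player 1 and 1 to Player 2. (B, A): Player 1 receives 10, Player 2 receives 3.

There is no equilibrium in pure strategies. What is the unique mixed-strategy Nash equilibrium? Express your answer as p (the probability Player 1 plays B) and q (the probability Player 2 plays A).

p = 11/15, q = 3/23

For Player 2 to be willing to mix, Player 2 must be indifferent between A and B, which pins down Player 1's mix.
  Player 2's payoff from A: p·3 + (1−p)·1 = 2p + 1
  Player 2's payoff from B: p·7 + (1−p)·(-10) = 17p - 10
  2p + 1 = 17p - 10  ⇒  -15p = -11  ⇒  p = 11/15.
For Player 1 to be willing to mix, Player 1 must be indifferent between B and A, which pins down Player 2's mix.
  Player 1's expected payoff from B: q·10 + (1−q)·0 = 10q
  Player 1's expected payoff from A: q·(-10) + (1−q)·3 = -13q + 3
  10q = -13q + 3  ⇒  23q = 3  ⇒  q = 3/23.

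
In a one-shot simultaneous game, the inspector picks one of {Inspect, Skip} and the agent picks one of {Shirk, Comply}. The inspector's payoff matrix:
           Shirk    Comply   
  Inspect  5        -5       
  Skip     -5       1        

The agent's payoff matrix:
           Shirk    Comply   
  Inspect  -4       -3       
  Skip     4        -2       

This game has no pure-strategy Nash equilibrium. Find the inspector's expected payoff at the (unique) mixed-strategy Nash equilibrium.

-5/4

The inspector's indifference between Inspect and Skip determines the agent's mixing probability q:
  the inspector's expected payoff from Inspect: q·5 + (1−q)·(-5) = 10q - 5
  the inspector's expected payoff from Skip: q·(-5) + (1−q)·1 = -6q + 1
  10q - 5 = -6q + 1  ⇒  16q = 6  ⇒  q = 3/8.
At equilibrium the inspector is indifferent across rows, so the inspector's payoff equals the payoff from Inspect: (3/8)·5 + (5/8)·(-5) = -5/4.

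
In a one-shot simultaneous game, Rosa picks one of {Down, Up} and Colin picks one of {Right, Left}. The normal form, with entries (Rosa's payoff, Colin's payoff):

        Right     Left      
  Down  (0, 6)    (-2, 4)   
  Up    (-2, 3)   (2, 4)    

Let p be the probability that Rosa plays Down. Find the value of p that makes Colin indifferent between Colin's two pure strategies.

p = 1/3

In a mixed equilibrium Colin is indifferent between Right and Left; this condition fixes p.
  Colin's payoff to Right: p·6 + (1−p)·3 = 3p + 3
  Colin's payoff to Left: p·4 + (1−p)·4 = 4
  3p + 3 = 4  ⇒  3p = 1  ⇒  p = 1/3.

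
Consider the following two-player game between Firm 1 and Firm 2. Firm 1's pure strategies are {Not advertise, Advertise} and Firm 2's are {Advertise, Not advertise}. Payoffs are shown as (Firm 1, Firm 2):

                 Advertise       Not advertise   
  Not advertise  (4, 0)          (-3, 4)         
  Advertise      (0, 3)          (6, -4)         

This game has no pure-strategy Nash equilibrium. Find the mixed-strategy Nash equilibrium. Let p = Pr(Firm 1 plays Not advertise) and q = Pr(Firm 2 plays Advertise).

p = 7/11, q = 9/13

Firm 2's indifference between Advertise and Not advertise determines Firm 1's mixing probability p:
  Firm 2's payoff to Advertise: p·0 + (1−p)·3 = -3p + 3
  Firm 2's payoff to Not advertise: p·4 + (1−p)·(-4) = 8p - 4
  -3p + 3 = 8p - 4  ⇒  -11p = -7  ⇒  p = 7/11.
Set Firm 1's expected payoff from Not advertise equal to that from Advertise:
  Firm 1's payoff from Not advertise: q·4 + (1−q)·(-3) = 7q - 3
  Firm 1's payoff from Advertise: q·0 + (1−q)·6 = -6q + 6
  7q - 3 = -6q + 6  ⇒  13q = 9  ⇒  q = 9/13.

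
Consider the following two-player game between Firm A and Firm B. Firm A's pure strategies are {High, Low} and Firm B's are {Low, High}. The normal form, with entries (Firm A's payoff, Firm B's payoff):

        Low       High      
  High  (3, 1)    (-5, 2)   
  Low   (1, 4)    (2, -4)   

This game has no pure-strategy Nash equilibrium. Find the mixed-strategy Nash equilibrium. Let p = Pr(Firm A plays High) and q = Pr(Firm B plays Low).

p = 8/9, q = 7/9

Set Firm B's expected payoff from Low equal to that from High:
  Firm B's payoff from Low: p·1 + (1−p)·4 = -3p + 4
  Firm B's payoff from High: p·2 + (1−p)·(-4) = 6p - 4
  -3p + 4 = 6p - 4  ⇒  -9p = -8  ⇒  p = 8/9.
For Firm A to be willing to mix, Firm A must be indifferent between High and Low, which pins down Firm B's mix.
  Firm A's payoff to High: q·3 + (1−q)·(-5) = 8q - 5
  Firm A's payoff to Low: q·1 + (1−q)·2 = -q + 2
  8q - 5 = -q + 2  ⇒  9q = 7  ⇒  q = 7/9.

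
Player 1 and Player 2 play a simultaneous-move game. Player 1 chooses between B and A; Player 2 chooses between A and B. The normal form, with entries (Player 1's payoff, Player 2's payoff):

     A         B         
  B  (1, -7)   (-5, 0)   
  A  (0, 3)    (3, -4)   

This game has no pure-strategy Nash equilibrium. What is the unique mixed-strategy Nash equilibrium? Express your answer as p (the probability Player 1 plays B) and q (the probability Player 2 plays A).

p = 1/2, q = 8/9

Set Player 2's expected payoff from A equal to that from B:
  Player 2's payoff from A: p·(-7) + (1−p)·3 = -10p + 3
  Player 2's payoff from B: p·0 + (1−p)·(-4) = 4p - 4
  -10p + 3 = 4p - 4  ⇒  -14p = -7  ⇒  p = 1/2.
Set Player 1's expected payoff from B equal to that from A:
  Player 1's expected payoff from B: q·1 + (1−q)·(-5) = 6q - 5
  Player 1's expected payoff from A: q·0 + (1−q)·3 = -3q + 3
  6q - 5 = -3q + 3  ⇒  9q = 8  ⇒  q = 8/9.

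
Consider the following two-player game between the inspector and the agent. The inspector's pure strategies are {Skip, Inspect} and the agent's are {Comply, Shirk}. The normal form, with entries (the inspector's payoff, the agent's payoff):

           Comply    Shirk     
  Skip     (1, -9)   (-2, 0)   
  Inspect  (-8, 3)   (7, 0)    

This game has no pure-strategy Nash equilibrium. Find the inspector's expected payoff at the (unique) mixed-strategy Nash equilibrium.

Set the inspector's expected payoff from Skip equal to that from Inspect:
  the inspector's payoff from Skip: q·1 + (1−q)·(-2) = 3q - 2
  the inspector's payoff from Inspect: q·(-8) + (1−q)·7 = -15q + 7
  3q - 2 = -15q + 7  ⇒  18q = 9  ⇒  q = 1/2.
At equilibrium the inspector is indifferent across rows, so the inspector's payoff equals the payoff from Skip: (1/2)·1 + (1/2)·(-2) = -1/2.

-1/2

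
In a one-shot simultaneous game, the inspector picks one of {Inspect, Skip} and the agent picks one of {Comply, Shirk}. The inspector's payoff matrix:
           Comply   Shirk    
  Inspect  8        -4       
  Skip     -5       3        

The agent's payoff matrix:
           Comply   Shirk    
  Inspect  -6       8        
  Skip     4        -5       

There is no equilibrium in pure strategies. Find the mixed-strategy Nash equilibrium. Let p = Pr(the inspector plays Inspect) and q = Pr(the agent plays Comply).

p = 9/23, q = 7/20

In a mixed equilibrium the agent is indifferent between Comply and Shirk; this condition fixes p.
  the agent's payoff to Comply: p·(-6) + (1−p)·4 = -10p + 4
  the agent's payoff to Shirk: p·8 + (1−p)·(-5) = 13p - 5
  -10p + 4 = 13p - 5  ⇒  -23p = -9  ⇒  p = 9/23.
The agent's mix must leave the inspector indifferent between Inspect and Skip.
  the inspector's payoff from Inspect: q·8 + (1−q)·(-4) = 12q - 4
  the inspector's payoff from Skip: q·(-5) + (1−q)·3 = -8q + 3
  12q - 4 = -8q + 3  ⇒  20q = 7  ⇒  q = 7/20.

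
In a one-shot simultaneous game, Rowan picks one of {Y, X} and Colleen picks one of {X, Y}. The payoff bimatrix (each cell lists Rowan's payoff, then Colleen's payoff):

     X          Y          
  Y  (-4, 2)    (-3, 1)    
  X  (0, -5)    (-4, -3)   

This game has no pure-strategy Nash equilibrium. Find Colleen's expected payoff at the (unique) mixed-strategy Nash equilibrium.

Set Colleen's expected payoff from X equal to that from Y:
  Colleen's payoff from X: p·2 + (1−p)·(-5) = 7p - 5
  Colleen's payoff from Y: p·1 + (1−p)·(-3) = 4p - 3
  7p - 5 = 4p - 3  ⇒  3p = 2  ⇒  p = 2/3.
At equilibrium Colleen is indifferent across columns, so Colleen's payoff equals the payoff from X: (2/3)·2 + (1/3)·(-5) = -1/3.

-1/3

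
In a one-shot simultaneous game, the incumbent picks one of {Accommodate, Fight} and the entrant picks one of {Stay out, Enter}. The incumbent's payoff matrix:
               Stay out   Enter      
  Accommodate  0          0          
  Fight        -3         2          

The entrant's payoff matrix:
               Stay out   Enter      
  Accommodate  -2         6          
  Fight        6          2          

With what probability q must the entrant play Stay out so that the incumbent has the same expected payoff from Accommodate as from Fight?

q = 2/5

The incumbent's indifference between Accommodate and Fight determines the entrant's mixing probability q:
  the incumbent's expected payoff from Accommodate: q·0 + (1−q)·0 = 0
  the incumbent's expected payoff from Fight: q·(-3) + (1−q)·2 = -5q + 2
  0 = -5q + 2  ⇒  5q = 2  ⇒  q = 2/5.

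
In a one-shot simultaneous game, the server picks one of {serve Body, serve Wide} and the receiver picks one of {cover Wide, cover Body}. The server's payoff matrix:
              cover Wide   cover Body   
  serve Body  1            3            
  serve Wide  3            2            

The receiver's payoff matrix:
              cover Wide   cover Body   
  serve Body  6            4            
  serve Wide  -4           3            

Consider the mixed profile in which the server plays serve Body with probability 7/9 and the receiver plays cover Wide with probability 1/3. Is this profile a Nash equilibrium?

Check the receiver's indifference given the server's mix p = 7/9:
  payoff from cover Wide = 34/9; payoff from cover Body = 34/9 — equal.
Check the server's indifference given the receiver's mix q = 1/3:
  payoff from serve Body = 7/3; payoff from serve Wide = 7/3 — equal.
Both players are indifferent, so neither can profitably deviate.

Yes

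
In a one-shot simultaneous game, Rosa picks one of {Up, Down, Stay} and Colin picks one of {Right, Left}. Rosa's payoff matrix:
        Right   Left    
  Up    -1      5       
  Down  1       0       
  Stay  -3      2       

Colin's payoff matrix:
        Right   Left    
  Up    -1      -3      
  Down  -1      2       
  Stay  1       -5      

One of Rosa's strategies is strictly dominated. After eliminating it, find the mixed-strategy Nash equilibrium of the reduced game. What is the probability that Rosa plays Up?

Rosa's strategy Stay is strictly dominated by Up: -1 > -3 and 5 > 2. Eliminate Stay.
Set Colin's expected payoff from Right equal to that from Left:
  Colin's expected payoff from Right: p·(-1) + (1−p)·(-1) = -1
  Colin's expected payoff from Left: p·(-3) + (1−p)·2 = -5p + 2
  -1 = -5p + 2  ⇒  5p = 3  ⇒  p = 3/5.

p = 3/5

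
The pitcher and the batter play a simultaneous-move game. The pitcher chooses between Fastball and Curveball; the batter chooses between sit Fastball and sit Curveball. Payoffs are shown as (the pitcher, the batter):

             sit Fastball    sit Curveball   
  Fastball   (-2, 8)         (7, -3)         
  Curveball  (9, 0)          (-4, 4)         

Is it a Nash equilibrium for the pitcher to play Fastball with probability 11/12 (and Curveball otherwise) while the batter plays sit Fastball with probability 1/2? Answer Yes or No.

No

Given the pitcher's mix p = 11/12, the batter's payoff from sit Fastball is 22/3 but from sit Curveball is -29/12. The batter strictly prefers sit Fastball, so the batter would not mix.
So the proposed profile is not a Nash equilibrium.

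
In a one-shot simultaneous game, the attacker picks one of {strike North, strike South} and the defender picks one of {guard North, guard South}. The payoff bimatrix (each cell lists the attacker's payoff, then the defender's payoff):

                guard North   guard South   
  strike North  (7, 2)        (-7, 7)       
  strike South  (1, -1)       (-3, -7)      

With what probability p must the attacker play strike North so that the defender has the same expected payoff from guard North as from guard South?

The attacker's mix must leave the defender indifferent between guard North and guard South.
  the defender's payoff to guard North: p·2 + (1−p)·(-1) = 3p - 1
  the defender's payoff to guard South: p·7 + (1−p)·(-7) = 14p - 7
  3p - 1 = 14p - 7  ⇒  -11p = -6  ⇒  p = 6/11.

p = 6/11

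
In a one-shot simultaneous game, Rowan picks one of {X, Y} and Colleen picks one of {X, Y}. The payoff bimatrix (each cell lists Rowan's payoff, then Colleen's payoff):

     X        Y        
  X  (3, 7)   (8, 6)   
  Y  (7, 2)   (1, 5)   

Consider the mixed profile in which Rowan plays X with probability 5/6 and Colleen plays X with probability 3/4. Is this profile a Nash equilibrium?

Given Rowan's mix p = 5/6, Colleen's payoff from X is 37/6 but from Y is 35/6. Colleen strictly prefers X, so Colleen would not mix.
So the proposed profile is not a Nash equilibrium.

No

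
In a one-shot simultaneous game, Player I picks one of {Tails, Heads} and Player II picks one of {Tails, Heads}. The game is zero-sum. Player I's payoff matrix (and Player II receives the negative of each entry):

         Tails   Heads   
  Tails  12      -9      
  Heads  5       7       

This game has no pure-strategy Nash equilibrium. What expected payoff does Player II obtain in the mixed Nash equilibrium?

-129/23

Set Player II's expected payoff from Tails equal to that from Heads:
  Player II's payoff from Tails: p·(-12) + (1−p)·(-5) = -7p - 5
  Player II's payoff from Heads: p·9 + (1−p)·(-7) = 16p - 7
  -7p - 5 = 16p - 7  ⇒  -23p = -2  ⇒  p = 2/23.
At equilibrium Player II is indifferent across columns, so Player II's payoff equals the payoff from Tails: (2/23)·(-12) + (21/23)·(-5) = -129/23.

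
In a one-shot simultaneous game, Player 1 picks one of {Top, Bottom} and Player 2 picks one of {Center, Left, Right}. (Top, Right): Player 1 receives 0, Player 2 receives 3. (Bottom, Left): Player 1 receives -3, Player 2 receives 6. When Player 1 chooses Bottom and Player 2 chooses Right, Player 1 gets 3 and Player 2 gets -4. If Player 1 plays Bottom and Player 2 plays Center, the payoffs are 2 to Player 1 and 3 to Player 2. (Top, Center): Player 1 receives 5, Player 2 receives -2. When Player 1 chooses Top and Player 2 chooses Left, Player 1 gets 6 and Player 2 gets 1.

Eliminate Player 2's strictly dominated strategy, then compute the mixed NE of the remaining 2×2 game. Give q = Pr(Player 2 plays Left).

Player 2's strategy Center is strictly dominated by Left: 1 > -2 and 6 > 3. Eliminate Center.
Set Player 1's expected payoff from Top equal to that from Bottom:
  Player 1's expected payoff from Top: q·6 + (1−q)·0 = 6q
  Player 1's expected payoff from Bottom: q·(-3) + (1−q)·3 = -6q + 3
  6q = -6q + 3  ⇒  12q = 3  ⇒  q = 1/4.

q = 1/4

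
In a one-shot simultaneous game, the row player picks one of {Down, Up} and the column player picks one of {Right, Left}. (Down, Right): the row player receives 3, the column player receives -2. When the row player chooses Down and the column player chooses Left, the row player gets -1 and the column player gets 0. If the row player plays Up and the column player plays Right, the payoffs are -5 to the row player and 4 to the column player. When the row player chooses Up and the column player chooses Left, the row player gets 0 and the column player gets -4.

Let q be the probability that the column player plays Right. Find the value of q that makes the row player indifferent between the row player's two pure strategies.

q = 1/9

The row player's indifference between Down and Up determines the column player's mixing probability q:
  the row player's payoff from Down: q·3 + (1−q)·(-1) = 4q - 1
  the row player's payoff from Up: q·(-5) + (1−q)·0 = -5q
  4q - 1 = -5q  ⇒  9q = 1  ⇒  q = 1/9.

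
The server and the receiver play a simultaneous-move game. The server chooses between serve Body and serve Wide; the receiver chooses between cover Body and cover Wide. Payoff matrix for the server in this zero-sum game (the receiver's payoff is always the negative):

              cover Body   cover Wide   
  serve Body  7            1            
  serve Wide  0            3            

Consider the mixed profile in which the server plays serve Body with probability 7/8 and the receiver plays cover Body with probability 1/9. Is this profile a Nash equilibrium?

Given the server's mix p = 7/8, the receiver's payoff from cover Body is -49/8 but from cover Wide is -5/4. The receiver strictly prefers cover Wide, so the receiver would not mix.
So the proposed profile is not a Nash equilibrium.

No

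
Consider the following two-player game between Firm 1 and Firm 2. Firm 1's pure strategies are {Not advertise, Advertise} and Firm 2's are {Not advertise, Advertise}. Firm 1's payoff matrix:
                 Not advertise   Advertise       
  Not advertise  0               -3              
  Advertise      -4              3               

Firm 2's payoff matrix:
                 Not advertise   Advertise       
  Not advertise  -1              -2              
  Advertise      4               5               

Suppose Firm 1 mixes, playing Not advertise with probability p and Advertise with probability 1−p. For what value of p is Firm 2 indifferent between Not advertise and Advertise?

p = 1/2

Firm 1's mix must leave Firm 2 indifferent between Not advertise and Advertise.
  Firm 2's expected payoff from Not advertise: p·(-1) + (1−p)·4 = -5p + 4
  Firm 2's expected payoff from Advertise: p·(-2) + (1−p)·5 = -7p + 5
  -5p + 4 = -7p + 5  ⇒  2p = 1  ⇒  p = 1/2.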